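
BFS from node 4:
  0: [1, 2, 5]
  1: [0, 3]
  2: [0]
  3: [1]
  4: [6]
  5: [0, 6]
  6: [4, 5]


Visit 4, enqueue [6]
Visit 6, enqueue [5]
Visit 5, enqueue [0]
Visit 0, enqueue [1, 2]
Visit 1, enqueue [3]
Visit 2, enqueue []
Visit 3, enqueue []

BFS order: [4, 6, 5, 0, 1, 2, 3]


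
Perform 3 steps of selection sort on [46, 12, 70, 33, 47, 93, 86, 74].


Initial: [46, 12, 70, 33, 47, 93, 86, 74]
Step 1: min=12 at 1
  Swap: [12, 46, 70, 33, 47, 93, 86, 74]
Step 2: min=33 at 3
  Swap: [12, 33, 70, 46, 47, 93, 86, 74]
Step 3: min=46 at 3
  Swap: [12, 33, 46, 70, 47, 93, 86, 74]

After 3 steps: [12, 33, 46, 70, 47, 93, 86, 74]


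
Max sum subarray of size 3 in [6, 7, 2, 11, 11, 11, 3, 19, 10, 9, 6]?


[0:3]: 15
[1:4]: 20
[2:5]: 24
[3:6]: 33
[4:7]: 25
[5:8]: 33
[6:9]: 32
[7:10]: 38
[8:11]: 25

Max: 38 at [7:10]


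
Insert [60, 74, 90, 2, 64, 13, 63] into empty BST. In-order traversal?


Insert 60: root
Insert 74: R from 60
Insert 90: R from 60 -> R from 74
Insert 2: L from 60
Insert 64: R from 60 -> L from 74
Insert 13: L from 60 -> R from 2
Insert 63: R from 60 -> L from 74 -> L from 64

In-order: [2, 13, 60, 63, 64, 74, 90]


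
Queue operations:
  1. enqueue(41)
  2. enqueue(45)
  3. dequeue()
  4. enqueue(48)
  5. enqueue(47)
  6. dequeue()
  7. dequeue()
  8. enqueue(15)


enqueue(41) -> [41]
enqueue(45) -> [41, 45]
dequeue()->41, [45]
enqueue(48) -> [45, 48]
enqueue(47) -> [45, 48, 47]
dequeue()->45, [48, 47]
dequeue()->48, [47]
enqueue(15) -> [47, 15]

Final queue: [47, 15]


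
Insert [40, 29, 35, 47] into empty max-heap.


Insert 40: [40]
Insert 29: [40, 29]
Insert 35: [40, 29, 35]
Insert 47: [47, 40, 35, 29]

Final heap: [47, 40, 35, 29]


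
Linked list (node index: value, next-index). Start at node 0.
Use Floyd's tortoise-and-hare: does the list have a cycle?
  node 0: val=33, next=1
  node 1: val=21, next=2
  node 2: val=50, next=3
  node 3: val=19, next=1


Floyd's tortoise (slow, +1) and hare (fast, +2):
  init: slow=0, fast=0
  step 1: slow=1, fast=2
  step 2: slow=2, fast=1
  step 3: slow=3, fast=3
  slow == fast at node 3: cycle detected

Cycle: yes


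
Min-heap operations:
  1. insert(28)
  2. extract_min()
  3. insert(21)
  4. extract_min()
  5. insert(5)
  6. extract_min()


insert(28) -> [28]
extract_min()->28, []
insert(21) -> [21]
extract_min()->21, []
insert(5) -> [5]
extract_min()->5, []

Final heap: []


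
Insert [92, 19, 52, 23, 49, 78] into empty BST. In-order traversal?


Insert 92: root
Insert 19: L from 92
Insert 52: L from 92 -> R from 19
Insert 23: L from 92 -> R from 19 -> L from 52
Insert 49: L from 92 -> R from 19 -> L from 52 -> R from 23
Insert 78: L from 92 -> R from 19 -> R from 52

In-order: [19, 23, 49, 52, 78, 92]


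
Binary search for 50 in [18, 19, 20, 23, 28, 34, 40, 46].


Step 1: lo=0, hi=7, mid=3, val=23
Step 2: lo=4, hi=7, mid=5, val=34
Step 3: lo=6, hi=7, mid=6, val=40
Step 4: lo=7, hi=7, mid=7, val=46

Not found


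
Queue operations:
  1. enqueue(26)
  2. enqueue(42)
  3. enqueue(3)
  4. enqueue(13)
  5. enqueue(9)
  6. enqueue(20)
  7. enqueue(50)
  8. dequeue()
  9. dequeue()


enqueue(26) -> [26]
enqueue(42) -> [26, 42]
enqueue(3) -> [26, 42, 3]
enqueue(13) -> [26, 42, 3, 13]
enqueue(9) -> [26, 42, 3, 13, 9]
enqueue(20) -> [26, 42, 3, 13, 9, 20]
enqueue(50) -> [26, 42, 3, 13, 9, 20, 50]
dequeue()->26, [42, 3, 13, 9, 20, 50]
dequeue()->42, [3, 13, 9, 20, 50]

Final queue: [3, 13, 9, 20, 50]


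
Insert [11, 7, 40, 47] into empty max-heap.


Insert 11: [11]
Insert 7: [11, 7]
Insert 40: [40, 7, 11]
Insert 47: [47, 40, 11, 7]

Final heap: [47, 40, 11, 7]


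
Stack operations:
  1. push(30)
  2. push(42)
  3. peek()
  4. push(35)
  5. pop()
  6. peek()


push(30) -> [30]
push(42) -> [30, 42]
peek()->42
push(35) -> [30, 42, 35]
pop()->35, [30, 42]
peek()->42

Final stack: [30, 42]


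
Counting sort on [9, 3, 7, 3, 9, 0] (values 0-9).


Input: [9, 3, 7, 3, 9, 0]
Counts: [1, 0, 0, 2, 0, 0, 0, 1, 0, 2]

Sorted: [0, 3, 3, 7, 9, 9]


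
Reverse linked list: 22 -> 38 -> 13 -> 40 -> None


Step 1: curr=22, set curr.next=prev(None) | reversed so far: 22
Step 2: curr=38, set curr.next=prev(22) | reversed so far: 38 -> 22
Step 3: curr=13, set curr.next=prev(38) | reversed so far: 13 -> 38 -> 22
Step 4: curr=40, set curr.next=prev(13) | reversed so far: 40 -> 13 -> 38 -> 22

40 -> 13 -> 38 -> 22 -> None


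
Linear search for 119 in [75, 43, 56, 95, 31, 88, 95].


i=0: 75!=119
i=1: 43!=119
i=2: 56!=119
i=3: 95!=119
i=4: 31!=119
i=5: 88!=119
i=6: 95!=119

Not found, 7 comps


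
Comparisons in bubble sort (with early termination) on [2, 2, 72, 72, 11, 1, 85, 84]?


Algorithm: bubble sort (with early termination)
Input: [2, 2, 72, 72, 11, 1, 85, 84]
Sorted: [1, 2, 2, 11, 72, 72, 84, 85]

27


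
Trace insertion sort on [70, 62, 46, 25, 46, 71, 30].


Initial: [70, 62, 46, 25, 46, 71, 30]
Insert 62: [62, 70, 46, 25, 46, 71, 30]
Insert 46: [46, 62, 70, 25, 46, 71, 30]
Insert 25: [25, 46, 62, 70, 46, 71, 30]
Insert 46: [25, 46, 46, 62, 70, 71, 30]
Insert 71: [25, 46, 46, 62, 70, 71, 30]
Insert 30: [25, 30, 46, 46, 62, 70, 71]

Sorted: [25, 30, 46, 46, 62, 70, 71]


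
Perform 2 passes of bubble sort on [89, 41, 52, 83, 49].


Initial: [89, 41, 52, 83, 49]
Pass 1: [41, 52, 83, 49, 89] (4 swaps)
Pass 2: [41, 52, 49, 83, 89] (1 swaps)

After 2 passes: [41, 52, 49, 83, 89]


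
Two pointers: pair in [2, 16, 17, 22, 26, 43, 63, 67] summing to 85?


lo=0(2)+hi=7(67)=69
lo=1(16)+hi=7(67)=83
lo=2(17)+hi=7(67)=84
lo=3(22)+hi=7(67)=89
lo=3(22)+hi=6(63)=85

Yes: 22+63=85


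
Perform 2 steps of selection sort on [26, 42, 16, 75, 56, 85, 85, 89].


Initial: [26, 42, 16, 75, 56, 85, 85, 89]
Step 1: min=16 at 2
  Swap: [16, 42, 26, 75, 56, 85, 85, 89]
Step 2: min=26 at 2
  Swap: [16, 26, 42, 75, 56, 85, 85, 89]

After 2 steps: [16, 26, 42, 75, 56, 85, 85, 89]


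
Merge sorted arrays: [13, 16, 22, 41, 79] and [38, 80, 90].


Take 13 from A
Take 16 from A
Take 22 from A
Take 38 from B
Take 41 from A
Take 79 from A

Merged: [13, 16, 22, 38, 41, 79, 80, 90]


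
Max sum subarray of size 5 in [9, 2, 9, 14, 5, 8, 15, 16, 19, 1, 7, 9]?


[0:5]: 39
[1:6]: 38
[2:7]: 51
[3:8]: 58
[4:9]: 63
[5:10]: 59
[6:11]: 58
[7:12]: 52

Max: 63 at [4:9]


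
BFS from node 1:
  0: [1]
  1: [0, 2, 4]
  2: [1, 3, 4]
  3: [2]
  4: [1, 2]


Visit 1, enqueue [0, 2, 4]
Visit 0, enqueue []
Visit 2, enqueue [3]
Visit 4, enqueue []
Visit 3, enqueue []

BFS order: [1, 0, 2, 4, 3]


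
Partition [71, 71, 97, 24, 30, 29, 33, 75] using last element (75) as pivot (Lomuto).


Pivot: 75
  71 <= 75: advance i (no swap)
  71 <= 75: advance i (no swap)
  24 <= 75: swap -> [71, 71, 24, 97, 30, 29, 33, 75]
  30 <= 75: swap -> [71, 71, 24, 30, 97, 29, 33, 75]
  29 <= 75: swap -> [71, 71, 24, 30, 29, 97, 33, 75]
  33 <= 75: swap -> [71, 71, 24, 30, 29, 33, 97, 75]
Place pivot at 6: [71, 71, 24, 30, 29, 33, 75, 97]

Partitioned: [71, 71, 24, 30, 29, 33, 75, 97]


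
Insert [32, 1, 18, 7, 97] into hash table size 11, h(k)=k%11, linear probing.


Insert 32: h=10 -> slot 10
Insert 1: h=1 -> slot 1
Insert 18: h=7 -> slot 7
Insert 7: h=7, 1 probes -> slot 8
Insert 97: h=9 -> slot 9

Table: [None, 1, None, None, None, None, None, 18, 7, 97, 32]


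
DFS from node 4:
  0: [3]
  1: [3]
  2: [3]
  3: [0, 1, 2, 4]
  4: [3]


Visit 4, push [3]
Visit 3, push [2, 1, 0]
Visit 0, push []
Visit 1, push []
Visit 2, push []

DFS order: [4, 3, 0, 1, 2]


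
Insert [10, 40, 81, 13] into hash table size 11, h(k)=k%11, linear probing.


Insert 10: h=10 -> slot 10
Insert 40: h=7 -> slot 7
Insert 81: h=4 -> slot 4
Insert 13: h=2 -> slot 2

Table: [None, None, 13, None, 81, None, None, 40, None, None, 10]


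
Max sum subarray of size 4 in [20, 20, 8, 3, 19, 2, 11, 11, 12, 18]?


[0:4]: 51
[1:5]: 50
[2:6]: 32
[3:7]: 35
[4:8]: 43
[5:9]: 36
[6:10]: 52

Max: 52 at [6:10]


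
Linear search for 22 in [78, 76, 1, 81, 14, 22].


i=0: 78!=22
i=1: 76!=22
i=2: 1!=22
i=3: 81!=22
i=4: 14!=22
i=5: 22==22 found!

Found at 5, 6 comps


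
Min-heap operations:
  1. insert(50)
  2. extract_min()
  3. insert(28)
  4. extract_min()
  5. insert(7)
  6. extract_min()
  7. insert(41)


insert(50) -> [50]
extract_min()->50, []
insert(28) -> [28]
extract_min()->28, []
insert(7) -> [7]
extract_min()->7, []
insert(41) -> [41]

Final heap: [41]


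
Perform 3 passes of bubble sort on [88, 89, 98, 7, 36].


Initial: [88, 89, 98, 7, 36]
Pass 1: [88, 89, 7, 36, 98] (2 swaps)
Pass 2: [88, 7, 36, 89, 98] (2 swaps)
Pass 3: [7, 36, 88, 89, 98] (2 swaps)

After 3 passes: [7, 36, 88, 89, 98]


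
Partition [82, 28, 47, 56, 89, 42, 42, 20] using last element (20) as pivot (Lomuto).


Pivot: 20
Place pivot at 0: [20, 28, 47, 56, 89, 42, 42, 82]

Partitioned: [20, 28, 47, 56, 89, 42, 42, 82]


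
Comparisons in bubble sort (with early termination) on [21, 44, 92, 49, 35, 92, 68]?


Algorithm: bubble sort (with early termination)
Input: [21, 44, 92, 49, 35, 92, 68]
Sorted: [21, 35, 44, 49, 68, 92, 92]

18


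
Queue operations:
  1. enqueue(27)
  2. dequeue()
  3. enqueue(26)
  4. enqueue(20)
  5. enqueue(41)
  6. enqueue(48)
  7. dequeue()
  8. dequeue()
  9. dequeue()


enqueue(27) -> [27]
dequeue()->27, []
enqueue(26) -> [26]
enqueue(20) -> [26, 20]
enqueue(41) -> [26, 20, 41]
enqueue(48) -> [26, 20, 41, 48]
dequeue()->26, [20, 41, 48]
dequeue()->20, [41, 48]
dequeue()->41, [48]

Final queue: [48]


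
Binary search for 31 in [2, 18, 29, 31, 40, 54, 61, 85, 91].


Step 1: lo=0, hi=8, mid=4, val=40
Step 2: lo=0, hi=3, mid=1, val=18
Step 3: lo=2, hi=3, mid=2, val=29
Step 4: lo=3, hi=3, mid=3, val=31

Found at index 3


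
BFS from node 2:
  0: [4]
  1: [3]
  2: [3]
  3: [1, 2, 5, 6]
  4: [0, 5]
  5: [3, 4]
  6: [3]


Visit 2, enqueue [3]
Visit 3, enqueue [1, 5, 6]
Visit 1, enqueue []
Visit 5, enqueue [4]
Visit 6, enqueue []
Visit 4, enqueue [0]
Visit 0, enqueue []

BFS order: [2, 3, 1, 5, 6, 4, 0]


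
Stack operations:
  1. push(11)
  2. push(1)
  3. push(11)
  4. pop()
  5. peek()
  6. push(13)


push(11) -> [11]
push(1) -> [11, 1]
push(11) -> [11, 1, 11]
pop()->11, [11, 1]
peek()->1
push(13) -> [11, 1, 13]

Final stack: [11, 1, 13]


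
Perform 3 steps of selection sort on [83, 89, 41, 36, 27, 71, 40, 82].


Initial: [83, 89, 41, 36, 27, 71, 40, 82]
Step 1: min=27 at 4
  Swap: [27, 89, 41, 36, 83, 71, 40, 82]
Step 2: min=36 at 3
  Swap: [27, 36, 41, 89, 83, 71, 40, 82]
Step 3: min=40 at 6
  Swap: [27, 36, 40, 89, 83, 71, 41, 82]

After 3 steps: [27, 36, 40, 89, 83, 71, 41, 82]


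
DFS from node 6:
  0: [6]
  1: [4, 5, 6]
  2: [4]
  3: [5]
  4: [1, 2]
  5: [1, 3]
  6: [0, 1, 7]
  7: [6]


Visit 6, push [7, 1, 0]
Visit 0, push []
Visit 1, push [5, 4]
Visit 4, push [2]
Visit 2, push []
Visit 5, push [3]
Visit 3, push []
Visit 7, push []

DFS order: [6, 0, 1, 4, 2, 5, 3, 7]


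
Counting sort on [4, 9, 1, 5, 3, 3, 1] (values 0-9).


Input: [4, 9, 1, 5, 3, 3, 1]
Counts: [0, 2, 0, 2, 1, 1, 0, 0, 0, 1]

Sorted: [1, 1, 3, 3, 4, 5, 9]


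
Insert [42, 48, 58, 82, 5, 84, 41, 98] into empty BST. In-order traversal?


Insert 42: root
Insert 48: R from 42
Insert 58: R from 42 -> R from 48
Insert 82: R from 42 -> R from 48 -> R from 58
Insert 5: L from 42
Insert 84: R from 42 -> R from 48 -> R from 58 -> R from 82
Insert 41: L from 42 -> R from 5
Insert 98: R from 42 -> R from 48 -> R from 58 -> R from 82 -> R from 84

In-order: [5, 41, 42, 48, 58, 82, 84, 98]


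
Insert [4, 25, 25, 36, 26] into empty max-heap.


Insert 4: [4]
Insert 25: [25, 4]
Insert 25: [25, 4, 25]
Insert 36: [36, 25, 25, 4]
Insert 26: [36, 26, 25, 4, 25]

Final heap: [36, 26, 25, 4, 25]


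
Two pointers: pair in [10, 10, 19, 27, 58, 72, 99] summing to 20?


lo=0(10)+hi=6(99)=109
lo=0(10)+hi=5(72)=82
lo=0(10)+hi=4(58)=68
lo=0(10)+hi=3(27)=37
lo=0(10)+hi=2(19)=29
lo=0(10)+hi=1(10)=20

Yes: 10+10=20


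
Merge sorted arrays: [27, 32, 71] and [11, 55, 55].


Take 11 from B
Take 27 from A
Take 32 from A
Take 55 from B
Take 55 from B

Merged: [11, 27, 32, 55, 55, 71]


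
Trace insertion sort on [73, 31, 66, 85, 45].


Initial: [73, 31, 66, 85, 45]
Insert 31: [31, 73, 66, 85, 45]
Insert 66: [31, 66, 73, 85, 45]
Insert 85: [31, 66, 73, 85, 45]
Insert 45: [31, 45, 66, 73, 85]

Sorted: [31, 45, 66, 73, 85]


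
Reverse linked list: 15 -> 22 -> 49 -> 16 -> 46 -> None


Step 1: curr=15, set curr.next=prev(None) | reversed so far: 15
Step 2: curr=22, set curr.next=prev(15) | reversed so far: 22 -> 15
Step 3: curr=49, set curr.next=prev(22) | reversed so far: 49 -> 22 -> 15
Step 4: curr=16, set curr.next=prev(49) | reversed so far: 16 -> 49 -> 22 -> 15
Step 5: curr=46, set curr.next=prev(16) | reversed so far: 46 -> 16 -> 49 -> 22 -> 15

46 -> 16 -> 49 -> 22 -> 15 -> None


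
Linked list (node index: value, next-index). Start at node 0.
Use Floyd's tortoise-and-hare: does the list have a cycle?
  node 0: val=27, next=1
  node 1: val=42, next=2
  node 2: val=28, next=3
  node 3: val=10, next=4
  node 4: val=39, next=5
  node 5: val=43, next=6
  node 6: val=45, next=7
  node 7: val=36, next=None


Floyd's tortoise (slow, +1) and hare (fast, +2):
  init: slow=0, fast=0
  step 1: slow=1, fast=2
  step 2: slow=2, fast=4
  step 3: slow=3, fast=6
  step 4: fast 6->7->None, no cycle

Cycle: no


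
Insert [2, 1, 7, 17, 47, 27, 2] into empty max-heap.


Insert 2: [2]
Insert 1: [2, 1]
Insert 7: [7, 1, 2]
Insert 17: [17, 7, 2, 1]
Insert 47: [47, 17, 2, 1, 7]
Insert 27: [47, 17, 27, 1, 7, 2]
Insert 2: [47, 17, 27, 1, 7, 2, 2]

Final heap: [47, 17, 27, 1, 7, 2, 2]


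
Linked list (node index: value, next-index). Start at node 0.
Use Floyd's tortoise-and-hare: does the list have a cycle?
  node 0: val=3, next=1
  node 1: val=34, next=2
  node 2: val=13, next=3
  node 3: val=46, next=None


Floyd's tortoise (slow, +1) and hare (fast, +2):
  init: slow=0, fast=0
  step 1: slow=1, fast=2
  step 2: fast 2->3->None, no cycle

Cycle: no


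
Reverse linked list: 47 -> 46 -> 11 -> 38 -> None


Step 1: curr=47, set curr.next=prev(None) | reversed so far: 47
Step 2: curr=46, set curr.next=prev(47) | reversed so far: 46 -> 47
Step 3: curr=11, set curr.next=prev(46) | reversed so far: 11 -> 46 -> 47
Step 4: curr=38, set curr.next=prev(11) | reversed so far: 38 -> 11 -> 46 -> 47

38 -> 11 -> 46 -> 47 -> None


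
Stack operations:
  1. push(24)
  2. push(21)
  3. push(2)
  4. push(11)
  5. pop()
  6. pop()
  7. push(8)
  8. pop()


push(24) -> [24]
push(21) -> [24, 21]
push(2) -> [24, 21, 2]
push(11) -> [24, 21, 2, 11]
pop()->11, [24, 21, 2]
pop()->2, [24, 21]
push(8) -> [24, 21, 8]
pop()->8, [24, 21]

Final stack: [24, 21]


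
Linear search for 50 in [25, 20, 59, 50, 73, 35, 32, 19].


i=0: 25!=50
i=1: 20!=50
i=2: 59!=50
i=3: 50==50 found!

Found at 3, 4 comps


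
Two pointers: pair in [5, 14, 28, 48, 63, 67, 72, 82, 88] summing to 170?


lo=0(5)+hi=8(88)=93
lo=1(14)+hi=8(88)=102
lo=2(28)+hi=8(88)=116
lo=3(48)+hi=8(88)=136
lo=4(63)+hi=8(88)=151
lo=5(67)+hi=8(88)=155
lo=6(72)+hi=8(88)=160
lo=7(82)+hi=8(88)=170

Yes: 82+88=170


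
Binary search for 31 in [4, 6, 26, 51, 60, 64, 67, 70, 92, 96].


Step 1: lo=0, hi=9, mid=4, val=60
Step 2: lo=0, hi=3, mid=1, val=6
Step 3: lo=2, hi=3, mid=2, val=26
Step 4: lo=3, hi=3, mid=3, val=51

Not found


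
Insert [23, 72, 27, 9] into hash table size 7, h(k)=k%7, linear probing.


Insert 23: h=2 -> slot 2
Insert 72: h=2, 1 probes -> slot 3
Insert 27: h=6 -> slot 6
Insert 9: h=2, 2 probes -> slot 4

Table: [None, None, 23, 72, 9, None, 27]


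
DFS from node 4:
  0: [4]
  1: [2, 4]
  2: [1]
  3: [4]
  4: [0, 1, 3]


Visit 4, push [3, 1, 0]
Visit 0, push []
Visit 1, push [2]
Visit 2, push []
Visit 3, push []

DFS order: [4, 0, 1, 2, 3]


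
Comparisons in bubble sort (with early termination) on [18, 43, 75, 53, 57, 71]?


Algorithm: bubble sort (with early termination)
Input: [18, 43, 75, 53, 57, 71]
Sorted: [18, 43, 53, 57, 71, 75]

9


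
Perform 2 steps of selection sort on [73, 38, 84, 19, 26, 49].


Initial: [73, 38, 84, 19, 26, 49]
Step 1: min=19 at 3
  Swap: [19, 38, 84, 73, 26, 49]
Step 2: min=26 at 4
  Swap: [19, 26, 84, 73, 38, 49]

After 2 steps: [19, 26, 84, 73, 38, 49]


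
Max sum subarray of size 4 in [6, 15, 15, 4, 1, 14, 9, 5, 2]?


[0:4]: 40
[1:5]: 35
[2:6]: 34
[3:7]: 28
[4:8]: 29
[5:9]: 30

Max: 40 at [0:4]


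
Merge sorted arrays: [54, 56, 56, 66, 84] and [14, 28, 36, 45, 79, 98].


Take 14 from B
Take 28 from B
Take 36 from B
Take 45 from B
Take 54 from A
Take 56 from A
Take 56 from A
Take 66 from A
Take 79 from B
Take 84 from A

Merged: [14, 28, 36, 45, 54, 56, 56, 66, 79, 84, 98]


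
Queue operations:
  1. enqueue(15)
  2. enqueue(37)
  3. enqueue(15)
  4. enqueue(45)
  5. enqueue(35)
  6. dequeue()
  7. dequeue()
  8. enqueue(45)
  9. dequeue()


enqueue(15) -> [15]
enqueue(37) -> [15, 37]
enqueue(15) -> [15, 37, 15]
enqueue(45) -> [15, 37, 15, 45]
enqueue(35) -> [15, 37, 15, 45, 35]
dequeue()->15, [37, 15, 45, 35]
dequeue()->37, [15, 45, 35]
enqueue(45) -> [15, 45, 35, 45]
dequeue()->15, [45, 35, 45]

Final queue: [45, 35, 45]


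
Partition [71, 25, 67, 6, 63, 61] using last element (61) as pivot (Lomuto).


Pivot: 61
  25 <= 61: swap -> [25, 71, 67, 6, 63, 61]
  6 <= 61: swap -> [25, 6, 67, 71, 63, 61]
Place pivot at 2: [25, 6, 61, 71, 63, 67]

Partitioned: [25, 6, 61, 71, 63, 67]


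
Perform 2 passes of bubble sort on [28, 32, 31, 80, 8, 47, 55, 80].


Initial: [28, 32, 31, 80, 8, 47, 55, 80]
Pass 1: [28, 31, 32, 8, 47, 55, 80, 80] (4 swaps)
Pass 2: [28, 31, 8, 32, 47, 55, 80, 80] (1 swaps)

After 2 passes: [28, 31, 8, 32, 47, 55, 80, 80]


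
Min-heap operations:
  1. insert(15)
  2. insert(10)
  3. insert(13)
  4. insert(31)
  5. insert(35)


insert(15) -> [15]
insert(10) -> [10, 15]
insert(13) -> [10, 15, 13]
insert(31) -> [10, 15, 13, 31]
insert(35) -> [10, 15, 13, 31, 35]

Final heap: [10, 15, 13, 31, 35]


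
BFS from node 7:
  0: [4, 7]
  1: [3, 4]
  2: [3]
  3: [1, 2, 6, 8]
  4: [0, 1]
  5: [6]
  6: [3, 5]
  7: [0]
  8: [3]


Visit 7, enqueue [0]
Visit 0, enqueue [4]
Visit 4, enqueue [1]
Visit 1, enqueue [3]
Visit 3, enqueue [2, 6, 8]
Visit 2, enqueue []
Visit 6, enqueue [5]
Visit 8, enqueue []
Visit 5, enqueue []

BFS order: [7, 0, 4, 1, 3, 2, 6, 8, 5]


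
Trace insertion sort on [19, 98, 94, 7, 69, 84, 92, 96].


Initial: [19, 98, 94, 7, 69, 84, 92, 96]
Insert 98: [19, 98, 94, 7, 69, 84, 92, 96]
Insert 94: [19, 94, 98, 7, 69, 84, 92, 96]
Insert 7: [7, 19, 94, 98, 69, 84, 92, 96]
Insert 69: [7, 19, 69, 94, 98, 84, 92, 96]
Insert 84: [7, 19, 69, 84, 94, 98, 92, 96]
Insert 92: [7, 19, 69, 84, 92, 94, 98, 96]
Insert 96: [7, 19, 69, 84, 92, 94, 96, 98]

Sorted: [7, 19, 69, 84, 92, 94, 96, 98]


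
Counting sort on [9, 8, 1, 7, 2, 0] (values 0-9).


Input: [9, 8, 1, 7, 2, 0]
Counts: [1, 1, 1, 0, 0, 0, 0, 1, 1, 1]

Sorted: [0, 1, 2, 7, 8, 9]


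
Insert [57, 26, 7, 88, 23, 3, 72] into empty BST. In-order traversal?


Insert 57: root
Insert 26: L from 57
Insert 7: L from 57 -> L from 26
Insert 88: R from 57
Insert 23: L from 57 -> L from 26 -> R from 7
Insert 3: L from 57 -> L from 26 -> L from 7
Insert 72: R from 57 -> L from 88

In-order: [3, 7, 23, 26, 57, 72, 88]


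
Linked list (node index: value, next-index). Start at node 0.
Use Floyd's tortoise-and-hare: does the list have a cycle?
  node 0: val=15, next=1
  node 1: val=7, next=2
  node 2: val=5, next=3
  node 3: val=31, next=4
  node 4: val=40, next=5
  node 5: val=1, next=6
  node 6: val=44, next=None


Floyd's tortoise (slow, +1) and hare (fast, +2):
  init: slow=0, fast=0
  step 1: slow=1, fast=2
  step 2: slow=2, fast=4
  step 3: slow=3, fast=6
  step 4: fast -> None, no cycle

Cycle: no


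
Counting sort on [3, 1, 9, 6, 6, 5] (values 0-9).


Input: [3, 1, 9, 6, 6, 5]
Counts: [0, 1, 0, 1, 0, 1, 2, 0, 0, 1]

Sorted: [1, 3, 5, 6, 6, 9]


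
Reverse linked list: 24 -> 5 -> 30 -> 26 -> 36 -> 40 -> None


Step 1: curr=24, set curr.next=prev(None) | reversed so far: 24
Step 2: curr=5, set curr.next=prev(24) | reversed so far: 5 -> 24
Step 3: curr=30, set curr.next=prev(5) | reversed so far: 30 -> 5 -> 24
Step 4: curr=26, set curr.next=prev(30) | reversed so far: 26 -> 30 -> 5 -> 24
Step 5: curr=36, set curr.next=prev(26) | reversed so far: 36 -> 26 -> 30 -> 5 -> 24
Step 6: curr=40, set curr.next=prev(36) | reversed so far: 40 -> 36 -> 26 -> 30 -> 5 -> 24

40 -> 36 -> 26 -> 30 -> 5 -> 24 -> None


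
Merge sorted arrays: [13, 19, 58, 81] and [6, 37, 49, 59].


Take 6 from B
Take 13 from A
Take 19 from A
Take 37 from B
Take 49 from B
Take 58 from A
Take 59 from B

Merged: [6, 13, 19, 37, 49, 58, 59, 81]


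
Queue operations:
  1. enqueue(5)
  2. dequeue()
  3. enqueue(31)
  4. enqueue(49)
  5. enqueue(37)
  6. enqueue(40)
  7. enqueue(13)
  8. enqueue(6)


enqueue(5) -> [5]
dequeue()->5, []
enqueue(31) -> [31]
enqueue(49) -> [31, 49]
enqueue(37) -> [31, 49, 37]
enqueue(40) -> [31, 49, 37, 40]
enqueue(13) -> [31, 49, 37, 40, 13]
enqueue(6) -> [31, 49, 37, 40, 13, 6]

Final queue: [31, 49, 37, 40, 13, 6]


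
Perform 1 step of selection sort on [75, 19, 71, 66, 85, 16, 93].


Initial: [75, 19, 71, 66, 85, 16, 93]
Step 1: min=16 at 5
  Swap: [16, 19, 71, 66, 85, 75, 93]

After 1 step: [16, 19, 71, 66, 85, 75, 93]


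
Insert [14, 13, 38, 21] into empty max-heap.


Insert 14: [14]
Insert 13: [14, 13]
Insert 38: [38, 13, 14]
Insert 21: [38, 21, 14, 13]

Final heap: [38, 21, 14, 13]


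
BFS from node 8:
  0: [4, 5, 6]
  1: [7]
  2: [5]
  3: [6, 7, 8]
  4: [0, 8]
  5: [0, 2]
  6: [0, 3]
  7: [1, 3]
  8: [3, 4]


Visit 8, enqueue [3, 4]
Visit 3, enqueue [6, 7]
Visit 4, enqueue [0]
Visit 6, enqueue []
Visit 7, enqueue [1]
Visit 0, enqueue [5]
Visit 1, enqueue []
Visit 5, enqueue [2]
Visit 2, enqueue []

BFS order: [8, 3, 4, 6, 7, 0, 1, 5, 2]


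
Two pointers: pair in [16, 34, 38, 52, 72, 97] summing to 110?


lo=0(16)+hi=5(97)=113
lo=0(16)+hi=4(72)=88
lo=1(34)+hi=4(72)=106
lo=2(38)+hi=4(72)=110

Yes: 38+72=110


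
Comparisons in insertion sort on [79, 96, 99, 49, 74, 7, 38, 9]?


Algorithm: insertion sort
Input: [79, 96, 99, 49, 74, 7, 38, 9]
Sorted: [7, 9, 38, 49, 74, 79, 96, 99]

27


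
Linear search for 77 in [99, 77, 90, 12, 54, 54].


i=0: 99!=77
i=1: 77==77 found!

Found at 1, 2 comps


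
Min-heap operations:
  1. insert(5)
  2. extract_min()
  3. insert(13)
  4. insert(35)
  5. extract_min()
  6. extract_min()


insert(5) -> [5]
extract_min()->5, []
insert(13) -> [13]
insert(35) -> [13, 35]
extract_min()->13, [35]
extract_min()->35, []

Final heap: []


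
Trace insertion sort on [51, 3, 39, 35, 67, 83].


Initial: [51, 3, 39, 35, 67, 83]
Insert 3: [3, 51, 39, 35, 67, 83]
Insert 39: [3, 39, 51, 35, 67, 83]
Insert 35: [3, 35, 39, 51, 67, 83]
Insert 67: [3, 35, 39, 51, 67, 83]
Insert 83: [3, 35, 39, 51, 67, 83]

Sorted: [3, 35, 39, 51, 67, 83]


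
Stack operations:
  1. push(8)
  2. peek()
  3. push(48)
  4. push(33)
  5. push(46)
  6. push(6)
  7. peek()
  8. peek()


push(8) -> [8]
peek()->8
push(48) -> [8, 48]
push(33) -> [8, 48, 33]
push(46) -> [8, 48, 33, 46]
push(6) -> [8, 48, 33, 46, 6]
peek()->6
peek()->6

Final stack: [8, 48, 33, 46, 6]


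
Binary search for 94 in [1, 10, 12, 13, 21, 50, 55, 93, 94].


Step 1: lo=0, hi=8, mid=4, val=21
Step 2: lo=5, hi=8, mid=6, val=55
Step 3: lo=7, hi=8, mid=7, val=93
Step 4: lo=8, hi=8, mid=8, val=94

Found at index 8


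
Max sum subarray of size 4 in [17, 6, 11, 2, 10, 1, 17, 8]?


[0:4]: 36
[1:5]: 29
[2:6]: 24
[3:7]: 30
[4:8]: 36

Max: 36 at [0:4]


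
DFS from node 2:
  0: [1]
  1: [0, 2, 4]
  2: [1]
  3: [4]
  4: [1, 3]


Visit 2, push [1]
Visit 1, push [4, 0]
Visit 0, push []
Visit 4, push [3]
Visit 3, push []

DFS order: [2, 1, 0, 4, 3]


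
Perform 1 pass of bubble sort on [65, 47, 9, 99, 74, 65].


Initial: [65, 47, 9, 99, 74, 65]
Pass 1: [47, 9, 65, 74, 65, 99] (4 swaps)

After 1 pass: [47, 9, 65, 74, 65, 99]


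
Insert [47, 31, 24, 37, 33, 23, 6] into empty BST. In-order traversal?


Insert 47: root
Insert 31: L from 47
Insert 24: L from 47 -> L from 31
Insert 37: L from 47 -> R from 31
Insert 33: L from 47 -> R from 31 -> L from 37
Insert 23: L from 47 -> L from 31 -> L from 24
Insert 6: L from 47 -> L from 31 -> L from 24 -> L from 23

In-order: [6, 23, 24, 31, 33, 37, 47]


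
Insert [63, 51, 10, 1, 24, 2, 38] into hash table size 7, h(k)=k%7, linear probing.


Insert 63: h=0 -> slot 0
Insert 51: h=2 -> slot 2
Insert 10: h=3 -> slot 3
Insert 1: h=1 -> slot 1
Insert 24: h=3, 1 probes -> slot 4
Insert 2: h=2, 3 probes -> slot 5
Insert 38: h=3, 3 probes -> slot 6

Table: [63, 1, 51, 10, 24, 2, 38]


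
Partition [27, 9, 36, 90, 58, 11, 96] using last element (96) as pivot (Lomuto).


Pivot: 96
  27 <= 96: advance i (no swap)
  9 <= 96: advance i (no swap)
  36 <= 96: advance i (no swap)
  90 <= 96: advance i (no swap)
  58 <= 96: advance i (no swap)
  11 <= 96: advance i (no swap)
Place pivot at 6: [27, 9, 36, 90, 58, 11, 96]

Partitioned: [27, 9, 36, 90, 58, 11, 96]


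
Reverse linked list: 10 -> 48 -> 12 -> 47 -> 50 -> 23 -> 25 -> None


Step 1: curr=10, set curr.next=prev(None) | reversed so far: 10
Step 2: curr=48, set curr.next=prev(10) | reversed so far: 48 -> 10
Step 3: curr=12, set curr.next=prev(48) | reversed so far: 12 -> 48 -> 10
Step 4: curr=47, set curr.next=prev(12) | reversed so far: 47 -> 12 -> 48 -> 10
Step 5: curr=50, set curr.next=prev(47) | reversed so far: 50 -> 47 -> 12 -> 48 -> 10
Step 6: curr=23, set curr.next=prev(50) | reversed so far: 23 -> 50 -> 47 -> 12 -> 48 -> 10
Step 7: curr=25, set curr.next=prev(23) | reversed so far: 25 -> 23 -> 50 -> 47 -> 12 -> 48 -> 10

25 -> 23 -> 50 -> 47 -> 12 -> 48 -> 10 -> None


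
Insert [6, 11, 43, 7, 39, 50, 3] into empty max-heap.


Insert 6: [6]
Insert 11: [11, 6]
Insert 43: [43, 6, 11]
Insert 7: [43, 7, 11, 6]
Insert 39: [43, 39, 11, 6, 7]
Insert 50: [50, 39, 43, 6, 7, 11]
Insert 3: [50, 39, 43, 6, 7, 11, 3]

Final heap: [50, 39, 43, 6, 7, 11, 3]


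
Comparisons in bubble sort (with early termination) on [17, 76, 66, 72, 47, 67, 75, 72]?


Algorithm: bubble sort (with early termination)
Input: [17, 76, 66, 72, 47, 67, 75, 72]
Sorted: [17, 47, 66, 67, 72, 72, 75, 76]

22


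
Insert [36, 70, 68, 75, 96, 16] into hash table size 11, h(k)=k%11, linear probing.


Insert 36: h=3 -> slot 3
Insert 70: h=4 -> slot 4
Insert 68: h=2 -> slot 2
Insert 75: h=9 -> slot 9
Insert 96: h=8 -> slot 8
Insert 16: h=5 -> slot 5

Table: [None, None, 68, 36, 70, 16, None, None, 96, 75, None]


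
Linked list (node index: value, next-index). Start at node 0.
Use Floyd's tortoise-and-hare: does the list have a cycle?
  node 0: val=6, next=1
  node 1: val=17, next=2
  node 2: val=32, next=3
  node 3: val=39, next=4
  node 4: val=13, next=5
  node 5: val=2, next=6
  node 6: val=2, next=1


Floyd's tortoise (slow, +1) and hare (fast, +2):
  init: slow=0, fast=0
  step 1: slow=1, fast=2
  step 2: slow=2, fast=4
  step 3: slow=3, fast=6
  step 4: slow=4, fast=2
  step 5: slow=5, fast=4
  step 6: slow=6, fast=6
  slow == fast at node 6: cycle detected

Cycle: yes


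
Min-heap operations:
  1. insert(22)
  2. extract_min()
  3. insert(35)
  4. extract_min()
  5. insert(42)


insert(22) -> [22]
extract_min()->22, []
insert(35) -> [35]
extract_min()->35, []
insert(42) -> [42]

Final heap: [42]


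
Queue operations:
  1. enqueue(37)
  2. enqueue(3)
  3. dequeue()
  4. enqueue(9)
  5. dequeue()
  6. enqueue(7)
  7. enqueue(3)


enqueue(37) -> [37]
enqueue(3) -> [37, 3]
dequeue()->37, [3]
enqueue(9) -> [3, 9]
dequeue()->3, [9]
enqueue(7) -> [9, 7]
enqueue(3) -> [9, 7, 3]

Final queue: [9, 7, 3]


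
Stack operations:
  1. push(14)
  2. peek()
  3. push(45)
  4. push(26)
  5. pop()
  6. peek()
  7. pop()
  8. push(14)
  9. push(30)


push(14) -> [14]
peek()->14
push(45) -> [14, 45]
push(26) -> [14, 45, 26]
pop()->26, [14, 45]
peek()->45
pop()->45, [14]
push(14) -> [14, 14]
push(30) -> [14, 14, 30]

Final stack: [14, 14, 30]


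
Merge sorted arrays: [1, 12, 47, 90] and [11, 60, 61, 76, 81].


Take 1 from A
Take 11 from B
Take 12 from A
Take 47 from A
Take 60 from B
Take 61 from B
Take 76 from B
Take 81 from B

Merged: [1, 11, 12, 47, 60, 61, 76, 81, 90]


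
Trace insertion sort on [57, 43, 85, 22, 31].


Initial: [57, 43, 85, 22, 31]
Insert 43: [43, 57, 85, 22, 31]
Insert 85: [43, 57, 85, 22, 31]
Insert 22: [22, 43, 57, 85, 31]
Insert 31: [22, 31, 43, 57, 85]

Sorted: [22, 31, 43, 57, 85]


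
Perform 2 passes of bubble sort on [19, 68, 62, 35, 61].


Initial: [19, 68, 62, 35, 61]
Pass 1: [19, 62, 35, 61, 68] (3 swaps)
Pass 2: [19, 35, 61, 62, 68] (2 swaps)

After 2 passes: [19, 35, 61, 62, 68]


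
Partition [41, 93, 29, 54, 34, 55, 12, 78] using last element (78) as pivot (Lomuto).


Pivot: 78
  41 <= 78: advance i (no swap)
  29 <= 78: swap -> [41, 29, 93, 54, 34, 55, 12, 78]
  54 <= 78: swap -> [41, 29, 54, 93, 34, 55, 12, 78]
  34 <= 78: swap -> [41, 29, 54, 34, 93, 55, 12, 78]
  55 <= 78: swap -> [41, 29, 54, 34, 55, 93, 12, 78]
  12 <= 78: swap -> [41, 29, 54, 34, 55, 12, 93, 78]
Place pivot at 6: [41, 29, 54, 34, 55, 12, 78, 93]

Partitioned: [41, 29, 54, 34, 55, 12, 78, 93]


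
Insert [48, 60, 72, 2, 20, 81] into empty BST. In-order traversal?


Insert 48: root
Insert 60: R from 48
Insert 72: R from 48 -> R from 60
Insert 2: L from 48
Insert 20: L from 48 -> R from 2
Insert 81: R from 48 -> R from 60 -> R from 72

In-order: [2, 20, 48, 60, 72, 81]


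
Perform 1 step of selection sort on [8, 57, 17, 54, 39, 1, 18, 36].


Initial: [8, 57, 17, 54, 39, 1, 18, 36]
Step 1: min=1 at 5
  Swap: [1, 57, 17, 54, 39, 8, 18, 36]

After 1 step: [1, 57, 17, 54, 39, 8, 18, 36]


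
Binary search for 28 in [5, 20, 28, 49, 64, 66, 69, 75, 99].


Step 1: lo=0, hi=8, mid=4, val=64
Step 2: lo=0, hi=3, mid=1, val=20
Step 3: lo=2, hi=3, mid=2, val=28

Found at index 2


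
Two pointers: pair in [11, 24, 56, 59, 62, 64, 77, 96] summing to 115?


lo=0(11)+hi=7(96)=107
lo=1(24)+hi=7(96)=120
lo=1(24)+hi=6(77)=101
lo=2(56)+hi=6(77)=133
lo=2(56)+hi=5(64)=120
lo=2(56)+hi=4(62)=118
lo=2(56)+hi=3(59)=115

Yes: 56+59=115


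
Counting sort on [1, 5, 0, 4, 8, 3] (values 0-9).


Input: [1, 5, 0, 4, 8, 3]
Counts: [1, 1, 0, 1, 1, 1, 0, 0, 1, 0]

Sorted: [0, 1, 3, 4, 5, 8]


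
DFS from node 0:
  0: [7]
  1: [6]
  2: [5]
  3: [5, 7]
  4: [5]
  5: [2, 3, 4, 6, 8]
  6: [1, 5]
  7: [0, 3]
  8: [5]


Visit 0, push [7]
Visit 7, push [3]
Visit 3, push [5]
Visit 5, push [8, 6, 4, 2]
Visit 2, push []
Visit 4, push []
Visit 6, push [1]
Visit 1, push []
Visit 8, push []

DFS order: [0, 7, 3, 5, 2, 4, 6, 1, 8]


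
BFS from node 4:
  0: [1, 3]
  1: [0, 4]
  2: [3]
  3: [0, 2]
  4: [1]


Visit 4, enqueue [1]
Visit 1, enqueue [0]
Visit 0, enqueue [3]
Visit 3, enqueue [2]
Visit 2, enqueue []

BFS order: [4, 1, 0, 3, 2]


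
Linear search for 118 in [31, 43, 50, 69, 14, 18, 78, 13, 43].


i=0: 31!=118
i=1: 43!=118
i=2: 50!=118
i=3: 69!=118
i=4: 14!=118
i=5: 18!=118
i=6: 78!=118
i=7: 13!=118
i=8: 43!=118

Not found, 9 comps


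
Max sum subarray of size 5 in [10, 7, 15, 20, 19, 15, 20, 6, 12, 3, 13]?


[0:5]: 71
[1:6]: 76
[2:7]: 89
[3:8]: 80
[4:9]: 72
[5:10]: 56
[6:11]: 54

Max: 89 at [2:7]


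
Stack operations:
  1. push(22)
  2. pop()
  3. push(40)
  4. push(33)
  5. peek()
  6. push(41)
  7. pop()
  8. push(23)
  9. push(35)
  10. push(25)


push(22) -> [22]
pop()->22, []
push(40) -> [40]
push(33) -> [40, 33]
peek()->33
push(41) -> [40, 33, 41]
pop()->41, [40, 33]
push(23) -> [40, 33, 23]
push(35) -> [40, 33, 23, 35]
push(25) -> [40, 33, 23, 35, 25]

Final stack: [40, 33, 23, 35, 25]


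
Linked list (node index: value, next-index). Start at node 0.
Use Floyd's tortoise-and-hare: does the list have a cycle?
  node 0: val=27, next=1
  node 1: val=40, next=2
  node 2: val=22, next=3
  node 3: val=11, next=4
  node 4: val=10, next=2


Floyd's tortoise (slow, +1) and hare (fast, +2):
  init: slow=0, fast=0
  step 1: slow=1, fast=2
  step 2: slow=2, fast=4
  step 3: slow=3, fast=3
  slow == fast at node 3: cycle detected

Cycle: yes


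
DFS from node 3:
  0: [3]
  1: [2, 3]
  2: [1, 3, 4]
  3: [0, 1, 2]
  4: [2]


Visit 3, push [2, 1, 0]
Visit 0, push []
Visit 1, push [2]
Visit 2, push [4]
Visit 4, push []

DFS order: [3, 0, 1, 2, 4]


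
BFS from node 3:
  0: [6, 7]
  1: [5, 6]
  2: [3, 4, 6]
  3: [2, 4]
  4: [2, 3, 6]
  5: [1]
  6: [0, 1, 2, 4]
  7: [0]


Visit 3, enqueue [2, 4]
Visit 2, enqueue [6]
Visit 4, enqueue []
Visit 6, enqueue [0, 1]
Visit 0, enqueue [7]
Visit 1, enqueue [5]
Visit 7, enqueue []
Visit 5, enqueue []

BFS order: [3, 2, 4, 6, 0, 1, 7, 5]


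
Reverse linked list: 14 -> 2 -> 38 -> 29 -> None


Step 1: curr=14, set curr.next=prev(None) | reversed so far: 14
Step 2: curr=2, set curr.next=prev(14) | reversed so far: 2 -> 14
Step 3: curr=38, set curr.next=prev(2) | reversed so far: 38 -> 2 -> 14
Step 4: curr=29, set curr.next=prev(38) | reversed so far: 29 -> 38 -> 2 -> 14

29 -> 38 -> 2 -> 14 -> None


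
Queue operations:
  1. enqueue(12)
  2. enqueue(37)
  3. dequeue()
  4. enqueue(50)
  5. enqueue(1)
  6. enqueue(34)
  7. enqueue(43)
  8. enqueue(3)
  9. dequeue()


enqueue(12) -> [12]
enqueue(37) -> [12, 37]
dequeue()->12, [37]
enqueue(50) -> [37, 50]
enqueue(1) -> [37, 50, 1]
enqueue(34) -> [37, 50, 1, 34]
enqueue(43) -> [37, 50, 1, 34, 43]
enqueue(3) -> [37, 50, 1, 34, 43, 3]
dequeue()->37, [50, 1, 34, 43, 3]

Final queue: [50, 1, 34, 43, 3]


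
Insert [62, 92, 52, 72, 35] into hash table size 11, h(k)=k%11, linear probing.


Insert 62: h=7 -> slot 7
Insert 92: h=4 -> slot 4
Insert 52: h=8 -> slot 8
Insert 72: h=6 -> slot 6
Insert 35: h=2 -> slot 2

Table: [None, None, 35, None, 92, None, 72, 62, 52, None, None]


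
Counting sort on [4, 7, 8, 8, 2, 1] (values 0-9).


Input: [4, 7, 8, 8, 2, 1]
Counts: [0, 1, 1, 0, 1, 0, 0, 1, 2, 0]

Sorted: [1, 2, 4, 7, 8, 8]


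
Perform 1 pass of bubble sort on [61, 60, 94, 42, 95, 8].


Initial: [61, 60, 94, 42, 95, 8]
Pass 1: [60, 61, 42, 94, 8, 95] (3 swaps)

After 1 pass: [60, 61, 42, 94, 8, 95]


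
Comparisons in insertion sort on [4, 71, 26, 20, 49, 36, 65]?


Algorithm: insertion sort
Input: [4, 71, 26, 20, 49, 36, 65]
Sorted: [4, 20, 26, 36, 49, 65, 71]

13


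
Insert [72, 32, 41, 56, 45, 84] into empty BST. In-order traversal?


Insert 72: root
Insert 32: L from 72
Insert 41: L from 72 -> R from 32
Insert 56: L from 72 -> R from 32 -> R from 41
Insert 45: L from 72 -> R from 32 -> R from 41 -> L from 56
Insert 84: R from 72

In-order: [32, 41, 45, 56, 72, 84]


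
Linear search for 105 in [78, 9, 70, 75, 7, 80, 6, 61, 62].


i=0: 78!=105
i=1: 9!=105
i=2: 70!=105
i=3: 75!=105
i=4: 7!=105
i=5: 80!=105
i=6: 6!=105
i=7: 61!=105
i=8: 62!=105

Not found, 9 comps


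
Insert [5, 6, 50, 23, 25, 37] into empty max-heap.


Insert 5: [5]
Insert 6: [6, 5]
Insert 50: [50, 5, 6]
Insert 23: [50, 23, 6, 5]
Insert 25: [50, 25, 6, 5, 23]
Insert 37: [50, 25, 37, 5, 23, 6]

Final heap: [50, 25, 37, 5, 23, 6]


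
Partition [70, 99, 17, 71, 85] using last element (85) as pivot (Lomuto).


Pivot: 85
  70 <= 85: advance i (no swap)
  17 <= 85: swap -> [70, 17, 99, 71, 85]
  71 <= 85: swap -> [70, 17, 71, 99, 85]
Place pivot at 3: [70, 17, 71, 85, 99]

Partitioned: [70, 17, 71, 85, 99]


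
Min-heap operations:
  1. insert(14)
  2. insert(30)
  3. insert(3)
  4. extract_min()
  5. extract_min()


insert(14) -> [14]
insert(30) -> [14, 30]
insert(3) -> [3, 30, 14]
extract_min()->3, [14, 30]
extract_min()->14, [30]

Final heap: [30]


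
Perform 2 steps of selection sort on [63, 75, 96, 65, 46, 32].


Initial: [63, 75, 96, 65, 46, 32]
Step 1: min=32 at 5
  Swap: [32, 75, 96, 65, 46, 63]
Step 2: min=46 at 4
  Swap: [32, 46, 96, 65, 75, 63]

After 2 steps: [32, 46, 96, 65, 75, 63]


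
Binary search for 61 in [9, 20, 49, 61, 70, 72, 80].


Step 1: lo=0, hi=6, mid=3, val=61

Found at index 3


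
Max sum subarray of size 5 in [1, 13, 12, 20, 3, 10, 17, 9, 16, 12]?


[0:5]: 49
[1:6]: 58
[2:7]: 62
[3:8]: 59
[4:9]: 55
[5:10]: 64

Max: 64 at [5:10]


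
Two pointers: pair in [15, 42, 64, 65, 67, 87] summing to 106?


lo=0(15)+hi=5(87)=102
lo=1(42)+hi=5(87)=129
lo=1(42)+hi=4(67)=109
lo=1(42)+hi=3(65)=107
lo=1(42)+hi=2(64)=106

Yes: 42+64=106


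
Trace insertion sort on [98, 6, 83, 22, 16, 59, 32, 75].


Initial: [98, 6, 83, 22, 16, 59, 32, 75]
Insert 6: [6, 98, 83, 22, 16, 59, 32, 75]
Insert 83: [6, 83, 98, 22, 16, 59, 32, 75]
Insert 22: [6, 22, 83, 98, 16, 59, 32, 75]
Insert 16: [6, 16, 22, 83, 98, 59, 32, 75]
Insert 59: [6, 16, 22, 59, 83, 98, 32, 75]
Insert 32: [6, 16, 22, 32, 59, 83, 98, 75]
Insert 75: [6, 16, 22, 32, 59, 75, 83, 98]

Sorted: [6, 16, 22, 32, 59, 75, 83, 98]


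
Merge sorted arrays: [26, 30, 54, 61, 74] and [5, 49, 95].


Take 5 from B
Take 26 from A
Take 30 from A
Take 49 from B
Take 54 from A
Take 61 from A
Take 74 from A

Merged: [5, 26, 30, 49, 54, 61, 74, 95]


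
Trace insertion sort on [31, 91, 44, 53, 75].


Initial: [31, 91, 44, 53, 75]
Insert 91: [31, 91, 44, 53, 75]
Insert 44: [31, 44, 91, 53, 75]
Insert 53: [31, 44, 53, 91, 75]
Insert 75: [31, 44, 53, 75, 91]

Sorted: [31, 44, 53, 75, 91]


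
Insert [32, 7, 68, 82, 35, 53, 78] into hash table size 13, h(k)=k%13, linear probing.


Insert 32: h=6 -> slot 6
Insert 7: h=7 -> slot 7
Insert 68: h=3 -> slot 3
Insert 82: h=4 -> slot 4
Insert 35: h=9 -> slot 9
Insert 53: h=1 -> slot 1
Insert 78: h=0 -> slot 0

Table: [78, 53, None, 68, 82, None, 32, 7, None, 35, None, None, None]


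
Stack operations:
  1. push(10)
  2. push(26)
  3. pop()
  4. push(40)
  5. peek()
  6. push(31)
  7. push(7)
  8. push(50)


push(10) -> [10]
push(26) -> [10, 26]
pop()->26, [10]
push(40) -> [10, 40]
peek()->40
push(31) -> [10, 40, 31]
push(7) -> [10, 40, 31, 7]
push(50) -> [10, 40, 31, 7, 50]

Final stack: [10, 40, 31, 7, 50]


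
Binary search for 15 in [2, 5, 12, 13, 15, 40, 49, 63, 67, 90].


Step 1: lo=0, hi=9, mid=4, val=15

Found at index 4


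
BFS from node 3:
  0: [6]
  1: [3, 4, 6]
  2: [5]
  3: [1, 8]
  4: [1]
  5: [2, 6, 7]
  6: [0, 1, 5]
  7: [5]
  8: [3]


Visit 3, enqueue [1, 8]
Visit 1, enqueue [4, 6]
Visit 8, enqueue []
Visit 4, enqueue []
Visit 6, enqueue [0, 5]
Visit 0, enqueue []
Visit 5, enqueue [2, 7]
Visit 2, enqueue []
Visit 7, enqueue []

BFS order: [3, 1, 8, 4, 6, 0, 5, 2, 7]


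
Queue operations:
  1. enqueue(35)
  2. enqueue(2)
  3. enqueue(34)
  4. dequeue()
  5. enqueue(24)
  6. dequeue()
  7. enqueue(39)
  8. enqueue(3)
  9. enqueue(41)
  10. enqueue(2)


enqueue(35) -> [35]
enqueue(2) -> [35, 2]
enqueue(34) -> [35, 2, 34]
dequeue()->35, [2, 34]
enqueue(24) -> [2, 34, 24]
dequeue()->2, [34, 24]
enqueue(39) -> [34, 24, 39]
enqueue(3) -> [34, 24, 39, 3]
enqueue(41) -> [34, 24, 39, 3, 41]
enqueue(2) -> [34, 24, 39, 3, 41, 2]

Final queue: [34, 24, 39, 3, 41, 2]


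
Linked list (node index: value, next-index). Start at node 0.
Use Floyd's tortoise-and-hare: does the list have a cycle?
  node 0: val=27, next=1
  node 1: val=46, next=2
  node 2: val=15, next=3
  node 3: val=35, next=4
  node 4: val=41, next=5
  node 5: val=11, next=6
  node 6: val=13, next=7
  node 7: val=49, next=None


Floyd's tortoise (slow, +1) and hare (fast, +2):
  init: slow=0, fast=0
  step 1: slow=1, fast=2
  step 2: slow=2, fast=4
  step 3: slow=3, fast=6
  step 4: fast 6->7->None, no cycle

Cycle: no


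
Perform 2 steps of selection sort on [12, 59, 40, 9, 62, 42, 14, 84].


Initial: [12, 59, 40, 9, 62, 42, 14, 84]
Step 1: min=9 at 3
  Swap: [9, 59, 40, 12, 62, 42, 14, 84]
Step 2: min=12 at 3
  Swap: [9, 12, 40, 59, 62, 42, 14, 84]

After 2 steps: [9, 12, 40, 59, 62, 42, 14, 84]
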